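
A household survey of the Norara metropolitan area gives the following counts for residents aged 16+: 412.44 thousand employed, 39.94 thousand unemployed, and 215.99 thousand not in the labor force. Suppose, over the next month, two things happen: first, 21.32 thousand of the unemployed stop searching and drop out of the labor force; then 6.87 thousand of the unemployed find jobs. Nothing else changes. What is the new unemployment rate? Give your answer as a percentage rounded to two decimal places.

Initially, labor force = 412.44 + 39.94 = 452.38 thousand, so u = 39.94/452.38 = 8.83%.
After the first change, unemployed and labor force both fall by 21.32 → E = 412.44, U = 18.62, labor force = 431.06 thousand.
After the second change, unemployed falls and employed rises by 6.87; labor force unchanged → E = 419.31, U = 11.75, labor force = 431.06 thousand.
New unemployment rate = 11.75 / 431.06 = 2.73%.

New unemployment rate ≈ 2.73%.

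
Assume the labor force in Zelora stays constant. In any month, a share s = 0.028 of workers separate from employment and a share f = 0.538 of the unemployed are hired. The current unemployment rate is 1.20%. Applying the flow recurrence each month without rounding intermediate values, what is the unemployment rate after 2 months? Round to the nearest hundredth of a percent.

With a fixed labor force, u_{t+1} = u_t + s·(1−u_t) − f·u_t = u_t·(1−s−f) + s.
Here 1−s−f = 0.434 and s = 0.028.
u_1 = 0.012000 × 0.434 + 0.028 = 0.033208.
u_2 = 0.033208 × 0.434 + 0.028 = 0.042412.

Unemployment rate after two months ≈ 4.24%.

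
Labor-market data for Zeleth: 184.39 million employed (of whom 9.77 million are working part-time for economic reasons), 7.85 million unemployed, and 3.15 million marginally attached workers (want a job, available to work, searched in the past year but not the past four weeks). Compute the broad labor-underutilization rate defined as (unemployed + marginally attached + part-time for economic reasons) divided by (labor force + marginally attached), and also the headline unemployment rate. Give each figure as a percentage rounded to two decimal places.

Labor force = 184.39 + 7.85 = 192.24 million.
Numerator = 7.85 + 3.15 + 9.77 = 20.77 million.
Denominator = 192.24 + 3.15 = 195.39 million.
Broad rate = 20.77 / 195.39 = 10.63%.
Headline unemployment rate = 7.85 / 192.24 = 4.08%.

Broad underutilization rate ≈ 10.63%; headline unemployment rate ≈ 4.08%.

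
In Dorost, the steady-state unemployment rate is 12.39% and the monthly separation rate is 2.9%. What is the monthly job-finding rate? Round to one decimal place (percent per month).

Job-finding rate ≈ 20.5% per month.

From u* = s/(s+f): f = s·(1−u)/u.
f = 2.9 × (1 − 0.1239) / 0.1239 = 2.5407 / 0.1239 ≈ 20.5% per month.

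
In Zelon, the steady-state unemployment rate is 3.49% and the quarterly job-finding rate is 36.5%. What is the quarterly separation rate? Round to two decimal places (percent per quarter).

Separation rate ≈ 1.32% per quarter.

From u* = s/(s+f): s = u·f/(1−u).
s = 0.0349 × 36.5 / (1 − 0.0349) = 1.2738 / 0.9651 ≈ 1.32% per quarter.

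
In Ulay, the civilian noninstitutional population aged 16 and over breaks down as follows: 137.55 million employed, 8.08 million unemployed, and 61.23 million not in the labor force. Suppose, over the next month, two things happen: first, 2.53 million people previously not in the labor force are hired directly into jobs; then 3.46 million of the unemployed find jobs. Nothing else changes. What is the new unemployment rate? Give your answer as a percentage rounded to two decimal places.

New unemployment rate ≈ 3.12%.

Initially, labor force = 137.55 + 8.08 = 145.63 million, so u = 8.08/145.63 = 5.55%.
After the first change, employed and labor force both rise by 2.53; unemployed unchanged → E = 140.08, U = 8.08, labor force = 148.16 million.
After the second change, unemployed falls and employed rises by 3.46; labor force unchanged → E = 143.54, U = 4.62, labor force = 148.16 million.
New unemployment rate = 4.62 / 148.16 = 3.12%.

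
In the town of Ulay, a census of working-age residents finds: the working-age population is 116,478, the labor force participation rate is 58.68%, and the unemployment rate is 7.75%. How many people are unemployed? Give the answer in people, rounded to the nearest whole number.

About 5,297 are unemployed.

Labor force = 0.5868 × 116,478 = 68,349.
Unemployed = 0.0775 × 68,349 ≈ 5,297.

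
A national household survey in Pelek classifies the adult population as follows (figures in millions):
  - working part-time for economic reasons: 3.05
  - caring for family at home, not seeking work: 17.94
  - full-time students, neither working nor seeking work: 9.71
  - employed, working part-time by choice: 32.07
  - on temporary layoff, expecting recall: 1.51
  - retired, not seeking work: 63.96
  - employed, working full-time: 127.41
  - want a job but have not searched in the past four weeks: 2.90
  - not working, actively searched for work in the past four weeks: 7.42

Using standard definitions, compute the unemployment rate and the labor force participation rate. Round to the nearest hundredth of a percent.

Unemployment rate ≈ 5.21%; labor force participation rate ≈ 64.47%.

Employed = 3.05 + 32.07 + 127.41 = 162.53 million (anyone who worked, including part-time for economic reasons, counts as employed).
Unemployed = 1.51 + 7.42 = 8.93 million (jobless and actively searching, or on temporary layoff).
Labor force = 162.53 + 8.93 = 171.46 million.
Not in labor force = 17.94 + 9.71 + 63.96 + 2.90 = 94.51 million (those not working and not actively searching are outside the labor force — including those who want a job but have given up searching).
Civilian working-age population = 171.46 + 94.51 = 265.97 million.
Unemployment rate = 8.93 / 171.46 = 5.21%.
Labor force participation rate = 171.46 / 265.97 = 64.47%.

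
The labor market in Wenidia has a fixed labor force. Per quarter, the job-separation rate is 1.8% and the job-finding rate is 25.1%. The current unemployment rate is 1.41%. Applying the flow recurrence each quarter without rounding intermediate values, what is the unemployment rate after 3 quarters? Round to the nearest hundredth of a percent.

With a fixed labor force, u_{t+1} = u_t + s·(1−u_t) − f·u_t = u_t·(1−s−f) + s.
Here 1−s−f = 0.731 and s = 0.018.
u_1 = 0.014100 × 0.731 + 0.018 = 0.028307.
u_2 = 0.028307 × 0.731 + 0.018 = 0.038692.
u_3 = 0.038692 × 0.731 + 0.018 = 0.046284.

Unemployment rate after three quarters ≈ 4.63%.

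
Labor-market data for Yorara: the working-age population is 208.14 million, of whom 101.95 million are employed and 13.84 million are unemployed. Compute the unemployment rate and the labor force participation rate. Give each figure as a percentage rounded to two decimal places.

Labor force = employed + unemployed = 101.95 + 13.84 = 115.79 million.
Unemployment rate = 13.84 / 115.79 = 11.95%.
Labor force participation rate = 115.79 / 208.14 = 55.63%.

Unemployment rate ≈ 11.95%; labor force participation rate ≈ 55.63%.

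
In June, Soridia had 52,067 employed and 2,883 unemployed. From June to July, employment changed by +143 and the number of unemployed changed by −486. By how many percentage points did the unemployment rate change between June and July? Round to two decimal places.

The unemployment rate changed by −0.86 percentage points.

June: labor force = 52,067 + 2,883 = 54,950; u = 2,883/54,950 = 5.25%.
July: labor force = 52,210 + 2,397 = 54,607; u = 2,397/54,607 = 4.39%.
Change = 4.39% − 5.25% = −0.86 pp.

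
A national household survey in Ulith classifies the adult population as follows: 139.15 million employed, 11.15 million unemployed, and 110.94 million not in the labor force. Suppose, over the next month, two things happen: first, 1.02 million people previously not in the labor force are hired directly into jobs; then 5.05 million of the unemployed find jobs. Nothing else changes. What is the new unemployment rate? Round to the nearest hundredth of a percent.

Initially, labor force = 139.15 + 11.15 = 150.30 million, so u = 11.15/150.30 = 7.42%.
After the first change, employed and labor force both rise by 1.02; unemployed unchanged → E = 140.17, U = 11.15, labor force = 151.32 million.
After the second change, unemployed falls and employed rises by 5.05; labor force unchanged → E = 145.22, U = 6.10, labor force = 151.32 million.
New unemployment rate = 6.10 / 151.32 = 4.03%.

New unemployment rate ≈ 4.03%.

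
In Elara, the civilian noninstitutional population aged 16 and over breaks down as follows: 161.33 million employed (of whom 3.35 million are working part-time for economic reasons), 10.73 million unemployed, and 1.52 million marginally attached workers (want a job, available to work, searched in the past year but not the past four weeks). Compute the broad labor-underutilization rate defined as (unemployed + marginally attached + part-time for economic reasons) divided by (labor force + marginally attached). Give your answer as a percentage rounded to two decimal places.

Broad underutilization rate ≈ 8.99%.

Labor force = 161.33 + 10.73 = 172.06 million.
Numerator = 10.73 + 1.52 + 3.35 = 15.60 million.
Denominator = 172.06 + 1.52 = 173.58 million.
Broad rate = 15.60 / 173.58 = 8.99%.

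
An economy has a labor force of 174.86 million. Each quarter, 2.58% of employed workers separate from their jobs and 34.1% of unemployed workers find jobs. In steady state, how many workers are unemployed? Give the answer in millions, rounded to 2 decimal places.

About 12.30 million are unemployed in steady state.

Steady-state unemployment rate u* = s/(s+f) = 2.58/(2.58+34.1) = 0.070338.
Unemployed = u* × labor force = 0.070338 × 174.86 ≈ 12.30 million.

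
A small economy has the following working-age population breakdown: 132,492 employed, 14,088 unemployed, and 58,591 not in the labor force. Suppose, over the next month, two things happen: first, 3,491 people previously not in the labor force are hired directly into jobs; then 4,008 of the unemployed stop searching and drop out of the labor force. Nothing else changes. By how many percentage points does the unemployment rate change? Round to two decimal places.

The unemployment rate changes by −2.71 percentage points.

Initially, labor force = 132,492 + 14,088 = 146,580, so u = 14,088/146,580 = 9.61%.
After the first change, employed and labor force both rise by 3,491; unemployed unchanged → E = 135,983, U = 14,088, labor force = 150,071.
After the second change, unemployed and labor force both fall by 4,008 → E = 135,983, U = 10,080, labor force = 146,063.
New unemployment rate = 10,080 / 146,063 = 6.90%.
Change = 6.90% − 9.61% = −2.71 percentage points.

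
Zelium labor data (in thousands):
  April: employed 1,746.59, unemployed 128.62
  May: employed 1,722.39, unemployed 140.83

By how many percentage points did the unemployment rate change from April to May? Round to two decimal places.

April: labor force = 1,746.59 + 128.62 = 1,875.21; u = 128.62/1,875.21 = 6.86%.
May: labor force = 1,722.39 + 140.83 = 1,863.22; u = 140.83/1,863.22 = 7.56%.
Change = 7.56% − 6.86% = +0.70 pp.

The unemployment rate changed by +0.70 percentage points.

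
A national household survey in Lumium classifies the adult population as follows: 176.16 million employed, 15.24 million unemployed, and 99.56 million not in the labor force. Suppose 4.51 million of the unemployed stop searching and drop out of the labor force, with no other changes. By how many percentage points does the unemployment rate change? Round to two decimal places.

Initially, labor force = 176.16 + 15.24 = 191.40 million, so u = 15.24/191.40 = 7.96%.
After the change, unemployed and labor force both fall by 4.51 → E = 176.16, U = 10.73, labor force = 186.89 million.
New unemployment rate = 10.73 / 186.89 = 5.74%.
Change = 5.74% − 7.96% = −2.22 percentage points.

The unemployment rate changes by −2.22 percentage points.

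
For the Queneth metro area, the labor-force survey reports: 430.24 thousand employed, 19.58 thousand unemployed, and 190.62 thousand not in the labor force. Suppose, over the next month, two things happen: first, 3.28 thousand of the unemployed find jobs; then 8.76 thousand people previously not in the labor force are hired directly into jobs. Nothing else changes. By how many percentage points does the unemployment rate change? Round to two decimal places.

Initially, labor force = 430.24 + 19.58 = 449.82 thousand, so u = 19.58/449.82 = 4.35%.
After the first change, unemployed falls and employed rises by 3.28; labor force unchanged → E = 433.52, U = 16.30, labor force = 449.82 thousand.
After the second change, employed and labor force both rise by 8.76; unemployed unchanged → E = 442.28, U = 16.30, labor force = 458.58 thousand.
New unemployment rate = 16.30 / 458.58 = 3.55%.
Change = 3.55% − 4.35% = −0.80 percentage points.

The unemployment rate changes by −0.80 percentage points.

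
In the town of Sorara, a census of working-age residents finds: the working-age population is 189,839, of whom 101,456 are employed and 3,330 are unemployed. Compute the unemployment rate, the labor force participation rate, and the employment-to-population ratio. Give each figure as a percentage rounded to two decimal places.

Labor force = employed + unemployed = 101,456 + 3,330 = 104,786.
Unemployment rate = 3,330 / 104,786 = 3.18%.
Labor force participation rate = 104,786 / 189,839 = 55.20%.
Employment-population ratio = 101,456 / 189,839 = 53.44%.

Unemployment rate ≈ 3.18%; labor force participation rate ≈ 55.20%; employment-population ratio ≈ 53.44%.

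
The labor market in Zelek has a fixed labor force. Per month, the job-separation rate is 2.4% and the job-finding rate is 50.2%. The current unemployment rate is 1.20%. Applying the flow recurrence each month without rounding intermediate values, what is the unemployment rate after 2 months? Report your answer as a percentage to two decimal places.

With a fixed labor force, u_{t+1} = u_t + s·(1−u_t) − f·u_t = u_t·(1−s−f) + s.
Here 1−s−f = 0.474 and s = 0.024.
u_1 = 0.012000 × 0.474 + 0.024 = 0.029688.
u_2 = 0.029688 × 0.474 + 0.024 = 0.038072.

Unemployment rate after two months ≈ 3.81%.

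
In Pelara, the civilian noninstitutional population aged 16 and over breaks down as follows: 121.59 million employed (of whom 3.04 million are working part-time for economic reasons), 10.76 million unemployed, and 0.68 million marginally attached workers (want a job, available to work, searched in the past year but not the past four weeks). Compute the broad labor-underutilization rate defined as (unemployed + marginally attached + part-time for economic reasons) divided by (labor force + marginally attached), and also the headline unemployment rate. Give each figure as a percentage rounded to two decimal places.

Broad underutilization rate ≈ 10.88%; headline unemployment rate ≈ 8.13%.

Labor force = 121.59 + 10.76 = 132.35 million.
Numerator = 10.76 + 0.68 + 3.04 = 14.48 million.
Denominator = 132.35 + 0.68 = 133.03 million.
Broad rate = 14.48 / 133.03 = 10.88%.
Headline unemployment rate = 10.76 / 132.35 = 8.13%.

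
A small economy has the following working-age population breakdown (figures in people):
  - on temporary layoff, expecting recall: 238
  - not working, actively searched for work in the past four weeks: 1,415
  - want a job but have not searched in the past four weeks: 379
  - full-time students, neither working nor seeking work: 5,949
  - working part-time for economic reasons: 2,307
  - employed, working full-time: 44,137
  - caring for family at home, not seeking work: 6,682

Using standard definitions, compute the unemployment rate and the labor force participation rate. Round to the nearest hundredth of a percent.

Unemployment rate ≈ 3.44%; labor force participation rate ≈ 78.71%.

Employed = 2,307 + 44,137 = 46,444 (anyone who worked, including part-time for economic reasons, counts as employed).
Unemployed = 238 + 1,415 = 1,653 (jobless and actively searching, or on temporary layoff).
Labor force = 46,444 + 1,653 = 48,097.
Not in labor force = 379 + 5,949 + 6,682 = 13,010 (those not working and not actively searching are outside the labor force — including those who want a job but have given up searching).
Civilian working-age population = 48,097 + 13,010 = 61,107.
Unemployment rate = 1,653 / 48,097 = 3.44%.
Labor force participation rate = 48,097 / 61,107 = 78.71%.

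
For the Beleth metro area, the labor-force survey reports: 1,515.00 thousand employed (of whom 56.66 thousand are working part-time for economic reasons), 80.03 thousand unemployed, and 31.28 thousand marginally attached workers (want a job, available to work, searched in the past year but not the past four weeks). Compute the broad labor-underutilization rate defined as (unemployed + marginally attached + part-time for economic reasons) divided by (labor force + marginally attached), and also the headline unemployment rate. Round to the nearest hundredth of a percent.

Labor force = 1,515.00 + 80.03 = 1,595.03 thousand.
Numerator = 80.03 + 31.28 + 56.66 = 167.97 thousand.
Denominator = 1,595.03 + 31.28 = 1,626.31 thousand.
Broad rate = 167.97 / 1,626.31 = 10.33%.
Headline unemployment rate = 80.03 / 1,595.03 = 5.02%.

Broad underutilization rate ≈ 10.33%; headline unemployment rate ≈ 5.02%.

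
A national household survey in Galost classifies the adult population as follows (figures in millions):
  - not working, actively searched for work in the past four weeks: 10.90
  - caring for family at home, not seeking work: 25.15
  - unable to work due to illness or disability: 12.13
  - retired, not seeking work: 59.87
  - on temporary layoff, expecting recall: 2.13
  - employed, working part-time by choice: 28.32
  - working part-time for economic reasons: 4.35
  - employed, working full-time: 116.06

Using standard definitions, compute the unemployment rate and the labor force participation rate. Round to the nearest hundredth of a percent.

Employed = 28.32 + 4.35 + 116.06 = 148.73 million (anyone who worked, including part-time for economic reasons, counts as employed).
Unemployed = 10.90 + 2.13 = 13.03 million (jobless and actively searching, or on temporary layoff).
Labor force = 148.73 + 13.03 = 161.76 million.
Not in labor force = 25.15 + 12.13 + 59.87 = 97.15 million (those not working and not actively searching are outside the labor force).
Civilian working-age population = 161.76 + 97.15 = 258.91 million.
Unemployment rate = 13.03 / 161.76 = 8.06%.
Labor force participation rate = 161.76 / 258.91 = 62.48%.

Unemployment rate ≈ 8.06%; labor force participation rate ≈ 62.48%.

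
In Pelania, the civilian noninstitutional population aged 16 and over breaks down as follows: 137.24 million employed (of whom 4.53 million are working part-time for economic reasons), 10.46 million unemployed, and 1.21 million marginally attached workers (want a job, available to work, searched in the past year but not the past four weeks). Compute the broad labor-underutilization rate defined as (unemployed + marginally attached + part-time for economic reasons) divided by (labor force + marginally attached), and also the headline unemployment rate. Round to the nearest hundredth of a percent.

Broad underutilization rate ≈ 10.88%; headline unemployment rate ≈ 7.08%.

Labor force = 137.24 + 10.46 = 147.70 million.
Numerator = 10.46 + 1.21 + 4.53 = 16.20 million.
Denominator = 147.70 + 1.21 = 148.91 million.
Broad rate = 16.20 / 148.91 = 10.88%.
Headline unemployment rate = 10.46 / 147.70 = 7.08%.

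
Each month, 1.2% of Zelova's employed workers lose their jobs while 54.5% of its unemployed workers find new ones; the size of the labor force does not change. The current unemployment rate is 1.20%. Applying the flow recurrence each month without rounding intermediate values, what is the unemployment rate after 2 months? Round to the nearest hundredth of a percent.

With a fixed labor force, u_{t+1} = u_t + s·(1−u_t) − f·u_t = u_t·(1−s−f) + s.
Here 1−s−f = 0.443 and s = 0.012.
u_1 = 0.012000 × 0.443 + 0.012 = 0.017316.
u_2 = 0.017316 × 0.443 + 0.012 = 0.019671.

Unemployment rate after two months ≈ 1.97%.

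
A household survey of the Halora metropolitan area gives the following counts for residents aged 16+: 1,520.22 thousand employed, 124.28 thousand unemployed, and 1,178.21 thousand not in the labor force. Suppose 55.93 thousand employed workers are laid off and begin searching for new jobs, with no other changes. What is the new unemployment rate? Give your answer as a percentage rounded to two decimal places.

New unemployment rate ≈ 10.96%.

Initially, labor force = 1,520.22 + 124.28 = 1,644.50 thousand, so u = 124.28/1,644.50 = 7.56%.
After the change, employed falls and unemployed rises by 55.93; labor force unchanged → E = 1,464.29, U = 180.21, labor force = 1,644.50 thousand.
New unemployment rate = 180.21 / 1,644.50 = 10.96%.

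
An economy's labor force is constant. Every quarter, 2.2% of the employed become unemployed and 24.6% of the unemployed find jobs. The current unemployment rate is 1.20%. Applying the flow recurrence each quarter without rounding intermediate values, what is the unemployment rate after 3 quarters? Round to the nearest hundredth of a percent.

Unemployment rate after three quarters ≈ 5.46%.

With a fixed labor force, u_{t+1} = u_t + s·(1−u_t) − f·u_t = u_t·(1−s−f) + s.
Here 1−s−f = 0.732 and s = 0.022.
u_1 = 0.012000 × 0.732 + 0.022 = 0.030784.
u_2 = 0.030784 × 0.732 + 0.022 = 0.044534.
u_3 = 0.044534 × 0.732 + 0.022 = 0.054599.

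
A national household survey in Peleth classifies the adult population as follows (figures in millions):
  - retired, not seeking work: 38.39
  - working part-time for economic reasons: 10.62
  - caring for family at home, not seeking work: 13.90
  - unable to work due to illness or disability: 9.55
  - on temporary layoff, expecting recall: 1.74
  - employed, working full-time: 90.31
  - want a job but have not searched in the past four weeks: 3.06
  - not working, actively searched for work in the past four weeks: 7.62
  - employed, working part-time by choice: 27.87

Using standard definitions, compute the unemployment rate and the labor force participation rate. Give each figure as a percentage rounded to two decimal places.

Unemployment rate ≈ 6.77%; labor force participation rate ≈ 68.04%.

Employed = 10.62 + 90.31 + 27.87 = 128.80 million (anyone who worked, including part-time for economic reasons, counts as employed).
Unemployed = 1.74 + 7.62 = 9.36 million (jobless and actively searching, or on temporary layoff).
Labor force = 128.80 + 9.36 = 138.16 million.
Not in labor force = 38.39 + 13.90 + 9.55 + 3.06 = 64.90 million (those not working and not actively searching are outside the labor force — including those who want a job but have given up searching).
Civilian working-age population = 138.16 + 64.90 = 203.06 million.
Unemployment rate = 9.36 / 138.16 = 6.77%.
Labor force participation rate = 138.16 / 203.06 = 68.04%.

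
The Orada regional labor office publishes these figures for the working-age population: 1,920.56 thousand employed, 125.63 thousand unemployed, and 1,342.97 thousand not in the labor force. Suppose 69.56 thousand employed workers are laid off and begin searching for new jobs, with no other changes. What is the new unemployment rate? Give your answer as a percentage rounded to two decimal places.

Initially, labor force = 1,920.56 + 125.63 = 2,046.19 thousand, so u = 125.63/2,046.19 = 6.14%.
After the change, employed falls and unemployed rises by 69.56; labor force unchanged → E = 1,851.00, U = 195.19, labor force = 2,046.19 thousand.
New unemployment rate = 195.19 / 2,046.19 = 9.54%.

New unemployment rate ≈ 9.54%.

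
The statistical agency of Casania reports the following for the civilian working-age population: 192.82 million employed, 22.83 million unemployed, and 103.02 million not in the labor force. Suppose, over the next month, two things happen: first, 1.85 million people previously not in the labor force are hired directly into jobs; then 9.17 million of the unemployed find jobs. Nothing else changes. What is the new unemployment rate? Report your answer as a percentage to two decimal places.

New unemployment rate ≈ 6.28%.

Initially, labor force = 192.82 + 22.83 = 215.65 million, so u = 22.83/215.65 = 10.59%.
After the first change, employed and labor force both rise by 1.85; unemployed unchanged → E = 194.67, U = 22.83, labor force = 217.50 million.
After the second change, unemployed falls and employed rises by 9.17; labor force unchanged → E = 203.84, U = 13.66, labor force = 217.50 million.
New unemployment rate = 13.66 / 217.50 = 6.28%.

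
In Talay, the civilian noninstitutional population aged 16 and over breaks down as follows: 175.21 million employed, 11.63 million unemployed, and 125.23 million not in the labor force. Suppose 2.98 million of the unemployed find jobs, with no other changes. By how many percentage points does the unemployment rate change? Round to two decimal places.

The unemployment rate changes by −1.59 percentage points.

Initially, labor force = 175.21 + 11.63 = 186.84 million, so u = 11.63/186.84 = 6.22%.
After the change, unemployed falls and employed rises by 2.98; labor force unchanged → E = 178.19, U = 8.65, labor force = 186.84 million.
New unemployment rate = 8.65 / 186.84 = 4.63%.
Change = 4.63% − 6.22% = −1.59 percentage points.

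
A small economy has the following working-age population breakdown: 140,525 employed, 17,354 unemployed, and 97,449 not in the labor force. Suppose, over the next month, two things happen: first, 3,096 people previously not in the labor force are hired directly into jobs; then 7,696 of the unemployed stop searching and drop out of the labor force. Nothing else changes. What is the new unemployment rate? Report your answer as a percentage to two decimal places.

Initially, labor force = 140,525 + 17,354 = 157,879, so u = 17,354/157,879 = 10.99%.
After the first change, employed and labor force both rise by 3,096; unemployed unchanged → E = 143,621, U = 17,354, labor force = 160,975.
After the second change, unemployed and labor force both fall by 7,696 → E = 143,621, U = 9,658, labor force = 153,279.
New unemployment rate = 9,658 / 153,279 = 6.30%.

New unemployment rate ≈ 6.30%.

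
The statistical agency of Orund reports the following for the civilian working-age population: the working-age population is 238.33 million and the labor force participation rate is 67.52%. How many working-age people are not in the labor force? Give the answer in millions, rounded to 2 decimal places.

About 77.41 million are not in the labor force.

Share not in the labor force = 1 − 0.6752 = 0.3248.
Not in labor force = 0.3248 × 238.33 ≈ 77.41 million.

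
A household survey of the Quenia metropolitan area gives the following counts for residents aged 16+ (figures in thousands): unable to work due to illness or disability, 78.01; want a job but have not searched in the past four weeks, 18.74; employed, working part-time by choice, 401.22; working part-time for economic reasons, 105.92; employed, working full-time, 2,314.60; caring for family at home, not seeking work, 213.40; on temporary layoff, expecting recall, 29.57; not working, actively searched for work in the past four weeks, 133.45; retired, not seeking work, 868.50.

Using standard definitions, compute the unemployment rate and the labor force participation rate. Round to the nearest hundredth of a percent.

Employed = 401.22 + 105.92 + 2,314.60 = 2,821.74 thousand (anyone who worked, including part-time for economic reasons, counts as employed).
Unemployed = 29.57 + 133.45 = 163.02 thousand (jobless and actively searching, or on temporary layoff).
Labor force = 2,821.74 + 163.02 = 2,984.76 thousand.
Not in labor force = 78.01 + 18.74 + 213.40 + 868.50 = 1,178.65 thousand (those not working and not actively searching are outside the labor force — including those who want a job but have given up searching).
Civilian working-age population = 2,984.76 + 1,178.65 = 4,163.41 thousand.
Unemployment rate = 163.02 / 2,984.76 = 5.46%.
Labor force participation rate = 2,984.76 / 4,163.41 = 71.69%.

Unemployment rate ≈ 5.46%; labor force participation rate ≈ 71.69%.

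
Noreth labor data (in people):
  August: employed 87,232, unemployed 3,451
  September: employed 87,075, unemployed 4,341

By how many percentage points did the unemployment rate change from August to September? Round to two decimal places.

The unemployment rate changed by +0.94 percentage points.

August: labor force = 87,232 + 3,451 = 90,683; u = 3,451/90,683 = 3.81%.
September: labor force = 87,075 + 4,341 = 91,416; u = 4,341/91,416 = 4.75%.
Change = 4.75% − 3.81% = +0.94 pp.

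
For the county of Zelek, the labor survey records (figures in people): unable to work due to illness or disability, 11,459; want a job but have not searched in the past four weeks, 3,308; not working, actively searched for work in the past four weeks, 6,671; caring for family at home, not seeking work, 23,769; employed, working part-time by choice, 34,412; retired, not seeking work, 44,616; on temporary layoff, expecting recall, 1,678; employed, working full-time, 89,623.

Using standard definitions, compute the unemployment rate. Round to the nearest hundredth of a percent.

Unemployment rate ≈ 6.31%.

Employed = 34,412 + 89,623 = 124,035.
Unemployed = 6,671 + 1,678 = 8,349 (jobless and actively searching, or on temporary layoff).
Labor force = 124,035 + 8,349 = 132,384.
Unemployment rate = 8,349 / 132,384 = 6.31%.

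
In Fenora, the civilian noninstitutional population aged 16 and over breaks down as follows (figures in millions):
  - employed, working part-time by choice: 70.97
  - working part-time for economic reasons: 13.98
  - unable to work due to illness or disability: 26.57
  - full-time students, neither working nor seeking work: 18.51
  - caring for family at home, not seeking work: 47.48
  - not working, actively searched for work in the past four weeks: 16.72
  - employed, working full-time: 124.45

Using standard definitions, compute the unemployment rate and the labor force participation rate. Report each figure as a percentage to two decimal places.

Employed = 70.97 + 13.98 + 124.45 = 209.40 million (anyone who worked, including part-time for economic reasons, counts as employed).
Unemployed = 16.72 million.
Labor force = 209.40 + 16.72 = 226.12 million.
Not in labor force = 26.57 + 18.51 + 47.48 = 92.56 million (those not working and not actively searching are outside the labor force).
Civilian working-age population = 226.12 + 92.56 = 318.68 million.
Unemployment rate = 16.72 / 226.12 = 7.39%.
Labor force participation rate = 226.12 / 318.68 = 70.96%.

Unemployment rate ≈ 7.39%; labor force participation rate ≈ 70.96%.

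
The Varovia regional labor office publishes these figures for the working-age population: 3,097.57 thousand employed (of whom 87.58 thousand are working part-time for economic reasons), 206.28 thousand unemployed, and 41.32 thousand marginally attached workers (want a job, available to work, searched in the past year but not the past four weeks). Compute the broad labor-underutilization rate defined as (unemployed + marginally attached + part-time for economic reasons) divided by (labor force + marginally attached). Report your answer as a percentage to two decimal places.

Broad underutilization rate ≈ 10.02%.

Labor force = 3,097.57 + 206.28 = 3,303.85 thousand.
Numerator = 206.28 + 41.32 + 87.58 = 335.18 thousand.
Denominator = 3,303.85 + 41.32 = 3,345.17 thousand.
Broad rate = 335.18 / 3,345.17 = 10.02%.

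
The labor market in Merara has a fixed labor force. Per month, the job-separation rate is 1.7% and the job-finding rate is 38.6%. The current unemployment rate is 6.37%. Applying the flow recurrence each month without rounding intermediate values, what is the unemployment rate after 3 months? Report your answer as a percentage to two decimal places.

With a fixed labor force, u_{t+1} = u_t + s·(1−u_t) − f·u_t = u_t·(1−s−f) + s.
Here 1−s−f = 0.597 and s = 0.017.
u_1 = 0.063700 × 0.597 + 0.017 = 0.055029.
u_2 = 0.055029 × 0.597 + 0.017 = 0.049852.
u_3 = 0.049852 × 0.597 + 0.017 = 0.046762.

Unemployment rate after three months ≈ 4.68%.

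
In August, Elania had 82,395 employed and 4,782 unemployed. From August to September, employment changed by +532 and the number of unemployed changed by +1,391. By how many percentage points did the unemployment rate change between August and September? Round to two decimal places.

August: labor force = 82,395 + 4,782 = 87,177; u = 4,782/87,177 = 5.49%.
September: labor force = 82,927 + 6,173 = 89,100; u = 6,173/89,100 = 6.93%.
Change = 6.93% − 5.49% = +1.44 pp.

The unemployment rate changed by +1.44 percentage points.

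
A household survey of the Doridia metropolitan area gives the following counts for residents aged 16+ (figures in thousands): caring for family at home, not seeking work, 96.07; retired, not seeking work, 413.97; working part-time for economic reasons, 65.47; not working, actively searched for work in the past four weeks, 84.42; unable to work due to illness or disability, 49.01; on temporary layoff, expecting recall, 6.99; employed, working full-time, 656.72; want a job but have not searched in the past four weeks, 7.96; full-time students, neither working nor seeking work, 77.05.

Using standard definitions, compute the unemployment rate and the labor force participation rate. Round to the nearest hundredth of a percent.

Employed = 65.47 + 656.72 = 722.19 thousand (anyone who worked, including part-time for economic reasons, counts as employed).
Unemployed = 84.42 + 6.99 = 91.41 thousand (jobless and actively searching, or on temporary layoff).
Labor force = 722.19 + 91.41 = 813.60 thousand.
Not in labor force = 96.07 + 413.97 + 49.01 + 7.96 + 77.05 = 644.06 thousand (those not working and not actively searching are outside the labor force — including those who want a job but have given up searching).
Civilian working-age population = 813.60 + 644.06 = 1,457.66 thousand.
Unemployment rate = 91.41 / 813.60 = 11.24%.
Labor force participation rate = 813.60 / 1,457.66 = 55.82%.

Unemployment rate ≈ 11.24%; labor force participation rate ≈ 55.82%.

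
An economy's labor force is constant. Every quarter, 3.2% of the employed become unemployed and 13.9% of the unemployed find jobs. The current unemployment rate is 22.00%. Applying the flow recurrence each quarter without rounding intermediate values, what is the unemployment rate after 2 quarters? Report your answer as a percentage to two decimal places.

With a fixed labor force, u_{t+1} = u_t + s·(1−u_t) − f·u_t = u_t·(1−s−f) + s.
Here 1−s−f = 0.829 and s = 0.032.
u_1 = 0.220000 × 0.829 + 0.032 = 0.214380.
u_2 = 0.214380 × 0.829 + 0.032 = 0.209721.

Unemployment rate after two quarters ≈ 20.97%.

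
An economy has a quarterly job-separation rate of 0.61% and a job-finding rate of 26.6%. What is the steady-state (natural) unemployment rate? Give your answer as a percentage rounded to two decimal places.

Steady-state unemployment rate ≈ 2.24%.

At steady state the flows balance: s·E = f·U, so U/(E+U) = s/(s+f).
u* = 0.61 / (0.61 + 26.6) = 0.61 / 27.21 = 2.24%.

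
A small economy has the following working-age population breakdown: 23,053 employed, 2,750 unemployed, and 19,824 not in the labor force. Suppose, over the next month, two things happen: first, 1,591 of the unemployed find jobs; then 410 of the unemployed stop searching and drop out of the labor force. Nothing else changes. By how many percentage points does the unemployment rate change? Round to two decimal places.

The unemployment rate changes by −7.71 percentage points.

Initially, labor force = 23,053 + 2,750 = 25,803, so u = 2,750/25,803 = 10.66%.
After the first change, unemployed falls and employed rises by 1,591; labor force unchanged → E = 24,644, U = 1,159, labor force = 25,803.
After the second change, unemployed and labor force both fall by 410 → E = 24,644, U = 749, labor force = 25,393.
New unemployment rate = 749 / 25,393 = 2.95%.
Change = 2.95% − 10.66% = −7.71 percentage points.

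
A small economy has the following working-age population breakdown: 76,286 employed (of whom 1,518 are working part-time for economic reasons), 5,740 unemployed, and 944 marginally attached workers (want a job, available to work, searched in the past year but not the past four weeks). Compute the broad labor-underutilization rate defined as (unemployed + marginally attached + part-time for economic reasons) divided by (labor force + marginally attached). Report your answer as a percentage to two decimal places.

Broad underutilization rate ≈ 9.89%.

Labor force = 76,286 + 5,740 = 82,026.
Numerator = 5,740 + 944 + 1,518 = 8,202.
Denominator = 82,026 + 944 = 82,970.
Broad rate = 8,202 / 82,970 = 9.89%.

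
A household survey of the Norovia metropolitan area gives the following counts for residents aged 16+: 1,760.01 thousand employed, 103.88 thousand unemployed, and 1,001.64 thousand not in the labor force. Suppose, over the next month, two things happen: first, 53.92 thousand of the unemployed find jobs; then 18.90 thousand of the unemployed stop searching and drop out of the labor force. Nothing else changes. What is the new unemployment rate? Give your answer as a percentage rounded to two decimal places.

Initially, labor force = 1,760.01 + 103.88 = 1,863.89 thousand, so u = 103.88/1,863.89 = 5.57%.
After the first change, unemployed falls and employed rises by 53.92; labor force unchanged → E = 1,813.93, U = 49.96, labor force = 1,863.89 thousand.
After the second change, unemployed and labor force both fall by 18.90 → E = 1,813.93, U = 31.06, labor force = 1,844.99 thousand.
New unemployment rate = 31.06 / 1,844.99 = 1.68%.

New unemployment rate ≈ 1.68%.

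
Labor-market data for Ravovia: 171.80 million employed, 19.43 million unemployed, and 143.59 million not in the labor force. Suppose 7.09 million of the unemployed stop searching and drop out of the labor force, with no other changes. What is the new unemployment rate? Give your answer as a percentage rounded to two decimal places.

Initially, labor force = 171.80 + 19.43 = 191.23 million, so u = 19.43/191.23 = 10.16%.
After the change, unemployed and labor force both fall by 7.09 → E = 171.80, U = 12.34, labor force = 184.14 million.
New unemployment rate = 12.34 / 184.14 = 6.70%.

New unemployment rate ≈ 6.70%.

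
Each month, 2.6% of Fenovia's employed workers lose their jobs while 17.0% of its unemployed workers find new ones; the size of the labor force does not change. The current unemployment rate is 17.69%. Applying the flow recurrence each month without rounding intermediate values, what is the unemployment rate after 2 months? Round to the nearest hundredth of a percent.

Unemployment rate after two months ≈ 16.13%.

With a fixed labor force, u_{t+1} = u_t + s·(1−u_t) − f·u_t = u_t·(1−s−f) + s.
Here 1−s−f = 0.804 and s = 0.026.
u_1 = 0.176900 × 0.804 + 0.026 = 0.168228.
u_2 = 0.168228 × 0.804 + 0.026 = 0.161255.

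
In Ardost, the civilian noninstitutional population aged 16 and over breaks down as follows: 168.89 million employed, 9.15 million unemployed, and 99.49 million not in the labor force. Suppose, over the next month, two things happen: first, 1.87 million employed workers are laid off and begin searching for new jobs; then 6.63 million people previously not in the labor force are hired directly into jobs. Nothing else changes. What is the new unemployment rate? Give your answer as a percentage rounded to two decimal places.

Initially, labor force = 168.89 + 9.15 = 178.04 million, so u = 9.15/178.04 = 5.14%.
After the first change, employed falls and unemployed rises by 1.87; labor force unchanged → E = 167.02, U = 11.02, labor force = 178.04 million.
After the second change, employed and labor force both rise by 6.63; unemployed unchanged → E = 173.65, U = 11.02, labor force = 184.67 million.
New unemployment rate = 11.02 / 184.67 = 5.97%.

New unemployment rate ≈ 5.97%.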